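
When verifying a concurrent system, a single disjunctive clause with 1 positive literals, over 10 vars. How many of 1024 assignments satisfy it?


Step 1: Total=2^10=1024
Step 2: Unsat when all 1 false: 2^9=512
Step 3: Sat=1024-512=512

512


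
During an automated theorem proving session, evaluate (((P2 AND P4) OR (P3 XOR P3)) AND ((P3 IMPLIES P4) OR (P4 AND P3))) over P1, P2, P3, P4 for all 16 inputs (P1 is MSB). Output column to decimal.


Formula: (((P2 AND P4) OR (P3 XOR P3)) AND ((P3 IMPLIES P4) OR (P4 AND P3))) over P1, P2, P3, P4 (16 rows)
Evaluate each row (bits = P1,P2,P3,P4, MSB first):
  row 0 [0000]: (((0 AND 0) OR (0 XOR 0)) AND ((0 IMPLIES 0) OR (0 AND 0))) -> 0
  row 1 [0001]: (((0 AND 1) OR (0 XOR 0)) AND ((0 IMPLIES 1) OR (1 AND 0))) -> 0
  row 2 [0010]: (((0 AND 0) OR (1 XOR 1)) AND ((1 IMPLIES 0) OR (0 AND 1))) -> 0
  row 3 [0011]: (((0 AND 1) OR (1 XOR 1)) AND ((1 IMPLIES 1) OR (1 AND 1))) -> 0
  row 4 [0100]: (((1 AND 0) OR (0 XOR 0)) AND ((0 IMPLIES 0) OR (0 AND 0))) -> 0
  row 5 [0101]: (((1 AND 1) OR (0 XOR 0)) AND ((0 IMPLIES 1) OR (1 AND 0))) -> 1
  row 6 [0110]: (((1 AND 0) OR (1 XOR 1)) AND ((1 IMPLIES 0) OR (0 AND 1))) -> 0
  row 7 [0111]: (((1 AND 1) OR (1 XOR 1)) AND ((1 IMPLIES 1) OR (1 AND 1))) -> 1
  row 8 [1000]: (((0 AND 0) OR (0 XOR 0)) AND ((0 IMPLIES 0) OR (0 AND 0))) -> 0
  row 9 [1001]: (((0 AND 1) OR (0 XOR 0)) AND ((0 IMPLIES 1) OR (1 AND 0))) -> 0
  row 10 [1010]: (((0 AND 0) OR (1 XOR 1)) AND ((1 IMPLIES 0) OR (0 AND 1))) -> 0
  row 11 [1011]: (((0 AND 1) OR (1 XOR 1)) AND ((1 IMPLIES 1) OR (1 AND 1))) -> 0
  row 12 [1100]: (((1 AND 0) OR (0 XOR 0)) AND ((0 IMPLIES 0) OR (0 AND 0))) -> 0
  row 13 [1101]: (((1 AND 1) OR (0 XOR 0)) AND ((0 IMPLIES 1) OR (1 AND 0))) -> 1
  row 14 [1110]: (((1 AND 0) OR (1 XOR 1)) AND ((1 IMPLIES 0) OR (0 AND 1))) -> 0
  row 15 [1111]: (((1 AND 1) OR (1 XOR 1)) AND ((1 IMPLIES 1) OR (1 AND 1))) -> 1
Full result column, 4 rows per line (P1,P2 fixed per line; P3,P4 runs 00..11 left to right):
  rows 0-3 [P1,P2=00]: 0000  = hex 0
  rows 4-7 [P1,P2=01]: 0101  = hex 5
  rows 8-11 [P1,P2=10]: 0000  = hex 0
  rows 12-15 [P1,P2=11]: 0101  = hex 5
Output column (row 0 .. row 15) = 0000010100000101
Output column grouped in 4s = 0000 0101 0000 0101 = 0x0505
Convert to decimal digit by digit (value = value*16 + digit):
  0 -> 0
  0*16 + 5 = 5
  5*16 + 0 = 80
  80*16 + 5 = 1285
Decimal = 1285

1285


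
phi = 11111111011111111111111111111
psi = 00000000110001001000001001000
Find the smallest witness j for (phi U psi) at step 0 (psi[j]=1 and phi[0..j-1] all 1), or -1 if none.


(phi U psi) at 0: need smallest j with psi[j]=1 and phi[i]=1 for all i in [0,j).
Scan from step 0:
  step 0: phi=1, psi=0 -> continue
  step 1: phi=1, psi=0 -> continue
  step 2: phi=1, psi=0 -> continue
  step 3: phi=1, psi=0 -> continue
  step 8: psi=1 and phi held for [0,8) -> witness found
Witness step = 8

8


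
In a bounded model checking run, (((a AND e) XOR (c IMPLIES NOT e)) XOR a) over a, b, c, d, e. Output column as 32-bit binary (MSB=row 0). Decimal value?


Formula: (((a AND e) XOR (c IMPLIES NOT e)) XOR a) over a, b, c, d, e (32 rows)
Evaluate each row (bits = a,b,c,d,e, MSB first):
  row 0 [00000]: (((0 AND 0) XOR (0 IMPLIES NOT 0)) XOR 0) -> 1
  row 1 [00001]: (((0 AND 1) XOR (0 IMPLIES NOT 1)) XOR 0) -> 1
  row 2 [00010]: (((0 AND 0) XOR (0 IMPLIES NOT 0)) XOR 0) -> 1
  row 3 [00011]: (((0 AND 1) XOR (0 IMPLIES NOT 1)) XOR 0) -> 1
  row 4 [00100]: (((0 AND 0) XOR (1 IMPLIES NOT 0)) XOR 0) -> 1
  row 5 [00101]: (((0 AND 1) XOR (1 IMPLIES NOT 1)) XOR 0) -> 0
  row 6 [00110]: (((0 AND 0) XOR (1 IMPLIES NOT 0)) XOR 0) -> 1
  row 7 [00111]: (((0 AND 1) XOR (1 IMPLIES NOT 1)) XOR 0) -> 0
  row 8 [01000]: (((0 AND 0) XOR (0 IMPLIES NOT 0)) XOR 0) -> 1
  row 9 [01001]: (((0 AND 1) XOR (0 IMPLIES NOT 1)) XOR 0) -> 1
  row 10 [01010]: (((0 AND 0) XOR (0 IMPLIES NOT 0)) XOR 0) -> 1
  row 11 [01011]: (((0 AND 1) XOR (0 IMPLIES NOT 1)) XOR 0) -> 1
  row 12 [01100]: (((0 AND 0) XOR (1 IMPLIES NOT 0)) XOR 0) -> 1
  row 13 [01101]: (((0 AND 1) XOR (1 IMPLIES NOT 1)) XOR 0) -> 0
  row 14 [01110]: (((0 AND 0) XOR (1 IMPLIES NOT 0)) XOR 0) -> 1
  row 15 [01111]: (((0 AND 1) XOR (1 IMPLIES NOT 1)) XOR 0) -> 0
  row 16 [10000]: (((1 AND 0) XOR (0 IMPLIES NOT 0)) XOR 1) -> 0
  row 17 [10001]: (((1 AND 1) XOR (0 IMPLIES NOT 1)) XOR 1) -> 1
  row 18 [10010]: (((1 AND 0) XOR (0 IMPLIES NOT 0)) XOR 1) -> 0
  row 19 [10011]: (((1 AND 1) XOR (0 IMPLIES NOT 1)) XOR 1) -> 1
  row 20 [10100]: (((1 AND 0) XOR (1 IMPLIES NOT 0)) XOR 1) -> 0
  row 21 [10101]: (((1 AND 1) XOR (1 IMPLIES NOT 1)) XOR 1) -> 0
  row 22 [10110]: (((1 AND 0) XOR (1 IMPLIES NOT 0)) XOR 1) -> 0
  row 23 [10111]: (((1 AND 1) XOR (1 IMPLIES NOT 1)) XOR 1) -> 0
  row 24 [11000]: (((1 AND 0) XOR (0 IMPLIES NOT 0)) XOR 1) -> 0
  row 25 [11001]: (((1 AND 1) XOR (0 IMPLIES NOT 1)) XOR 1) -> 1
  row 26 [11010]: (((1 AND 0) XOR (0 IMPLIES NOT 0)) XOR 1) -> 0
  row 27 [11011]: (((1 AND 1) XOR (0 IMPLIES NOT 1)) XOR 1) -> 1
  row 28 [11100]: (((1 AND 0) XOR (1 IMPLIES NOT 0)) XOR 1) -> 0
  row 29 [11101]: (((1 AND 1) XOR (1 IMPLIES NOT 1)) XOR 1) -> 0
  row 30 [11110]: (((1 AND 0) XOR (1 IMPLIES NOT 0)) XOR 1) -> 0
  row 31 [11111]: (((1 AND 1) XOR (1 IMPLIES NOT 1)) XOR 1) -> 0
Full result column, 4 rows per line (a,b,c fixed per line; d,e runs 00..11 left to right):
  rows 0-3 [a,b,c=000]: 1111  = hex F
  rows 4-7 [a,b,c=001]: 1010  = hex A
  rows 8-11 [a,b,c=010]: 1111  = hex F
  rows 12-15 [a,b,c=011]: 1010  = hex A
  rows 16-19 [a,b,c=100]: 0101  = hex 5
  rows 20-23 [a,b,c=101]: 0000  = hex 0
  rows 24-27 [a,b,c=110]: 0101  = hex 5
  rows 28-31 [a,b,c=111]: 0000  = hex 0
Output column (row 0 .. row 31) = 11111010111110100101000001010000
Output column grouped in 4s = 1111 1010 1111 1010 0101 0000 0101 0000 = 0xFAFA5050
Convert to decimal digit by digit (value = value*16 + digit):
  F -> 15
  15*16 + 10 (A) = 250
  250*16 + 15 (F) = 4015
  4015*16 + 10 (A) = 64250
  64250*16 + 5 = 1028005
  1028005*16 + 0 = 16448080
  16448080*16 + 5 = 263169285
  263169285*16 + 0 = 4210708560
Decimal = 4210708560

4210708560


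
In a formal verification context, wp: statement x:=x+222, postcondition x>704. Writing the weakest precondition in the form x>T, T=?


Formula: wp(x:=E, P) = P[E/x] (substitute E for x in postcondition)
Step 1: Postcondition: x>704
Step 2: Substitute x+222 for x: x+222>704
Step 3: Solve for x: x > 704-222 = 482

482


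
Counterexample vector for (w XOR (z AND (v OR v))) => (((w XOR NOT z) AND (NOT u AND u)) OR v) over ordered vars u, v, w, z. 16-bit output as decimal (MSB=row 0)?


F1 = (w XOR (z AND (v OR v)))
F2 = (((w XOR NOT z) AND (NOT u AND u)) OR v)
Counterexample to F1=>F2 is where F1=1 and F2=0.
Evaluate each row (bits = u,v,w,z, MSB first):
  row 0 [0000]: F1=0 F2=0 -> F1&~F2 -> 0
  row 1 [0001]: F1=0 F2=0 -> F1&~F2 -> 0
  row 2 [0010]: F1=1 F2=0 -> F1&~F2 -> 1
  row 3 [0011]: F1=1 F2=0 -> F1&~F2 -> 1
  row 4 [0100]: F1=0 F2=1 -> F1&~F2 -> 0
  row 5 [0101]: F1=1 F2=1 -> F1&~F2 -> 0
  row 6 [0110]: F1=1 F2=1 -> F1&~F2 -> 0
  row 7 [0111]: F1=0 F2=1 -> F1&~F2 -> 0
  row 8 [1000]: F1=0 F2=0 -> F1&~F2 -> 0
  row 9 [1001]: F1=0 F2=0 -> F1&~F2 -> 0
  row 10 [1010]: F1=1 F2=0 -> F1&~F2 -> 1
  row 11 [1011]: F1=1 F2=0 -> F1&~F2 -> 1
  row 12 [1100]: F1=0 F2=1 -> F1&~F2 -> 0
  row 13 [1101]: F1=1 F2=1 -> F1&~F2 -> 0
  row 14 [1110]: F1=1 F2=1 -> F1&~F2 -> 0
  row 15 [1111]: F1=0 F2=1 -> F1&~F2 -> 0
Full result column, 4 rows per line (u,v fixed per line; w,z runs 00..11 left to right):
  rows 0-3 [u,v=00]: 0011  = hex 3
  rows 4-7 [u,v=01]: 0000  = hex 0
  rows 8-11 [u,v=10]: 0011  = hex 3
  rows 12-15 [u,v=11]: 0000  = hex 0
Counterexample vector (row 0 .. row 15) = 0011000000110000
Output column grouped in 4s = 0011 0000 0011 0000 = 0x3030
Convert to decimal digit by digit (value = value*16 + digit):
  3 -> 3
  3*16 + 0 = 48
  48*16 + 3 = 771
  771*16 + 0 = 12336
Decimal = 12336

12336


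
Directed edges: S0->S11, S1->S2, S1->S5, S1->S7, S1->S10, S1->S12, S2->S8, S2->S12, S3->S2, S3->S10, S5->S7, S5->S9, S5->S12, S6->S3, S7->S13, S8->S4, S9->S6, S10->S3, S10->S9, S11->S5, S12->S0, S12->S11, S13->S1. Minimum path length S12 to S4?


BFS layer-by-layer from S12:
  dist 0: {S12}
  dist 1: {S0, S11}
  dist 2: {S5}
  dist 3: {S7, S9}
  dist 4: {S6, S13}
  dist 5: {S1, S3}
  dist 6: {S2, S10}
  dist 7: {S8}
  dist 8: {S4}
  -> S4 reached at distance 8
Shortest path length = 8

8


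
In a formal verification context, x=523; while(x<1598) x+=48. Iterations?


Step 1: x goes from 523 toward 1598 by 48; the body runs while x<1598, so iterations = ceil((bound-start)/step)
Step 2: Distance=1075
Step 3: ceil(1075/48)=23

23


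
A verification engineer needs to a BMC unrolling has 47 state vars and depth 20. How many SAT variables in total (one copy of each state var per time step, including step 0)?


BMC unrolls to depth k, creating one copy of each state var for steps 0..k.
Step count = 20 + 1 = 21 (steps 0 through 20)
Vars per step = 47
Total = 47 * 21 = 987

987


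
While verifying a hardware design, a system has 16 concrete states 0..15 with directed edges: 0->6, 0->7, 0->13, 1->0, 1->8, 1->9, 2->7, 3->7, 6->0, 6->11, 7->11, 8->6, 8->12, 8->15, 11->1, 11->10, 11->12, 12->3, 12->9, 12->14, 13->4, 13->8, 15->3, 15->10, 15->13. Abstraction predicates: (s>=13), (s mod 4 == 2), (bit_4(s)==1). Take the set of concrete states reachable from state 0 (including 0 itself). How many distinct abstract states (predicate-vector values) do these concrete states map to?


BFS from 0:
Concrete reachable: {0, 1, 3, 4, 6, 7, 8, 9, 10, 11, 12, 13, 14, 15}
Abstract via predicates (s>=13), (s mod 4 == 2), (bit_4(s)==1):
  (0,0,0) <- {0, 1, 3, 4, 7, 8, 9, 11, 12}
  (0,1,0) <- {6, 10}
  (1,0,0) <- {13, 15}
  (1,1,0) <- {14}
Distinct abstract states = 4

4


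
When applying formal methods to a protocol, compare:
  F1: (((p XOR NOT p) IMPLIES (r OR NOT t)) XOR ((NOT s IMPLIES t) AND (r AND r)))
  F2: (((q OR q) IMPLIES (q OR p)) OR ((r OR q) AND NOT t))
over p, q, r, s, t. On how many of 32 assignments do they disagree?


F1 = (((p XOR NOT p) IMPLIES (r OR NOT t)) XOR ((NOT s IMPLIES t) AND (r AND r)))
F2 = (((q OR q) IMPLIES (q OR p)) OR ((r OR q) AND NOT t))
Evaluate both on each of 32 rows (bits = p,q,r,s,t):
  row 0 [00000]: F1=1 F2=1 -> 0
  row 1 [00001]: F1=0 F2=1 (differ) -> 1
  row 2 [00010]: F1=1 F2=1 -> 0
  row 3 [00011]: F1=0 F2=1 (differ) -> 1
  row 4 [00100]: F1=1 F2=1 -> 0
  row 5 [00101]: F1=0 F2=1 (differ) -> 1
  row 6 [00110]: F1=0 F2=1 (differ) -> 1
  row 7 [00111]: F1=0 F2=1 (differ) -> 1
  row 8 [01000]: F1=1 F2=1 -> 0
  row 9 [01001]: F1=0 F2=1 (differ) -> 1
  row 10 [01010]: F1=1 F2=1 -> 0
  row 11 [01011]: F1=0 F2=1 (differ) -> 1
  row 12 [01100]: F1=1 F2=1 -> 0
  row 13 [01101]: F1=0 F2=1 (differ) -> 1
  row 14 [01110]: F1=0 F2=1 (differ) -> 1
  row 15 [01111]: F1=0 F2=1 (differ) -> 1
  row 16 [10000]: F1=1 F2=1 -> 0
  row 17 [10001]: F1=0 F2=1 (differ) -> 1
  row 18 [10010]: F1=1 F2=1 -> 0
  row 19 [10011]: F1=0 F2=1 (differ) -> 1
  row 20 [10100]: F1=1 F2=1 -> 0
  row 21 [10101]: F1=0 F2=1 (differ) -> 1
  row 22 [10110]: F1=0 F2=1 (differ) -> 1
  row 23 [10111]: F1=0 F2=1 (differ) -> 1
  row 24 [11000]: F1=1 F2=1 -> 0
  row 25 [11001]: F1=0 F2=1 (differ) -> 1
  row 26 [11010]: F1=1 F2=1 -> 0
  row 27 [11011]: F1=0 F2=1 (differ) -> 1
  row 28 [11100]: F1=1 F2=1 -> 0
  row 29 [11101]: F1=0 F2=1 (differ) -> 1
  row 30 [11110]: F1=0 F2=1 (differ) -> 1
  row 31 [11111]: F1=0 F2=1 (differ) -> 1
Full result column, 8 rows per line (p,q fixed per line; r,s,t runs 000..111 left to right):
  rows 0-7 [p,q=00]: 01010111  (ones: 5)
  rows 8-15 [p,q=01]: 01010111  (ones: 5)
  rows 16-23 [p,q=10]: 01010111  (ones: 5)
  rows 24-31 [p,q=11]: 01010111  (ones: 5)
Disagreements = 5+5+5+5 = 20

20


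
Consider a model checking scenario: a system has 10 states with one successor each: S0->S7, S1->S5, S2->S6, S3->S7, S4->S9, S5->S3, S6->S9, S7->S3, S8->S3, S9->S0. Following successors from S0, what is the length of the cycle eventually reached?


Trace from S0 until a state repeats:
  S0 -> S7 -> S3 -> S7
S7 first seen at step 1, revisited at step 3.
Cycle length = 3 - 1 = 2

2


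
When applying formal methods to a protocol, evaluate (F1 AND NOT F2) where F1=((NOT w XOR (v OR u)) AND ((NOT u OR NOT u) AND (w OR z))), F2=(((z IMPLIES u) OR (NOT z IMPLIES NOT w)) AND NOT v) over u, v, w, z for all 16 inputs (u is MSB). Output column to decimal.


F1 = ((NOT w XOR (v OR u)) AND ((NOT u OR NOT u) AND (w OR z)))
F2 = (((z IMPLIES u) OR (NOT z IMPLIES NOT w)) AND NOT v)
Counterexample to F1=>F2 is where F1=1 and F2=0.
Evaluate each row (bits = u,v,w,z, MSB first):
  row 0 [0000]: F1=0 F2=1 -> F1&~F2 -> 0
  row 1 [0001]: F1=1 F2=1 -> F1&~F2 -> 0
  row 2 [0010]: F1=0 F2=1 -> F1&~F2 -> 0
  row 3 [0011]: F1=0 F2=1 -> F1&~F2 -> 0
  row 4 [0100]: F1=0 F2=0 -> F1&~F2 -> 0
  row 5 [0101]: F1=0 F2=0 -> F1&~F2 -> 0
  row 6 [0110]: F1=1 F2=0 -> F1&~F2 -> 1
  row 7 [0111]: F1=1 F2=0 -> F1&~F2 -> 1
  row 8 [1000]: F1=0 F2=1 -> F1&~F2 -> 0
  row 9 [1001]: F1=0 F2=1 -> F1&~F2 -> 0
  row 10 [1010]: F1=0 F2=1 -> F1&~F2 -> 0
  row 11 [1011]: F1=0 F2=1 -> F1&~F2 -> 0
  row 12 [1100]: F1=0 F2=0 -> F1&~F2 -> 0
  row 13 [1101]: F1=0 F2=0 -> F1&~F2 -> 0
  row 14 [1110]: F1=0 F2=0 -> F1&~F2 -> 0
  row 15 [1111]: F1=0 F2=0 -> F1&~F2 -> 0
Full result column, 4 rows per line (u,v fixed per line; w,z runs 00..11 left to right):
  rows 0-3 [u,v=00]: 0000  = hex 0
  rows 4-7 [u,v=01]: 0011  = hex 3
  rows 8-11 [u,v=10]: 0000  = hex 0
  rows 12-15 [u,v=11]: 0000  = hex 0
Counterexample vector (row 0 .. row 15) = 0000001100000000
Output column grouped in 4s = 0000 0011 0000 0000 = 0x0300
Convert to decimal digit by digit (value = value*16 + digit):
  0 -> 0
  0*16 + 3 = 3
  3*16 + 0 = 48
  48*16 + 0 = 768
Decimal = 768

768


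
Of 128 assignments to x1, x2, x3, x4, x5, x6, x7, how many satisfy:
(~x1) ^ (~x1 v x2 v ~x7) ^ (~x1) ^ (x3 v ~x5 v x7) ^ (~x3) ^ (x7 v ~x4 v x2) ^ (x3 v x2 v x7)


CNF with 7 clauses over 7 vars (128 assignments).
An assignment satisfies CNF iff every clause has >=1 true literal.
Check each row (bits = x1,x2,x3,x4,x5,x6,x7; clause T/F shown):
  row 0 [0000000]: clauses=TTTTTTF -> 0
  row 1 [0000001]: clauses=TTTTTTT -> 1
  row 2 [0000010]: clauses=TTTTTTF -> 0
  row 3 [0000011]: clauses=TTTTTTT -> 1
  row 4 [0000100]: clauses=TTTFTTF -> 0
  (every remaining row is evaluated the same way; all 128 results are listed next)
Full result column, 8 rows per line (x1,x2,x3,x4 fixed per line; x5,x6,x7 runs 000..111 left to right):
  rows 0-7 [x1,x2,x3,x4=0000]: 01010101  (ones: 4)
  rows 8-15 [x1,x2,x3,x4=0001]: 01010101  (ones: 4)
  rows 16-23 [x1,x2,x3,x4=0010]: 00000000  (ones: 0)
  rows 24-31 [x1,x2,x3,x4=0011]: 00000000  (ones: 0)
  rows 32-39 [x1,x2,x3,x4=0100]: 11110101  (ones: 6)
  rows 40-47 [x1,x2,x3,x4=0101]: 11110101  (ones: 6)
  rows 48-55 [x1,x2,x3,x4=0110]: 00000000  (ones: 0)
  rows 56-63 [x1,x2,x3,x4=0111]: 00000000  (ones: 0)
  rows 64-71 [x1,x2,x3,x4=1000]: 00000000  (ones: 0)
  rows 72-79 [x1,x2,x3,x4=1001]: 00000000  (ones: 0)
  rows 80-87 [x1,x2,x3,x4=1010]: 00000000  (ones: 0)
  rows 88-95 [x1,x2,x3,x4=1011]: 00000000  (ones: 0)
  rows 96-103 [x1,x2,x3,x4=1100]: 00000000  (ones: 0)
  rows 104-111 [x1,x2,x3,x4=1101]: 00000000  (ones: 0)
  rows 112-119 [x1,x2,x3,x4=1110]: 00000000  (ones: 0)
  rows 120-127 [x1,x2,x3,x4=1111]: 00000000  (ones: 0)
Satisfying assignments = 4+4+0+0+6+6+0+0+0+0+0+0+0+0+0+0 = 20

20


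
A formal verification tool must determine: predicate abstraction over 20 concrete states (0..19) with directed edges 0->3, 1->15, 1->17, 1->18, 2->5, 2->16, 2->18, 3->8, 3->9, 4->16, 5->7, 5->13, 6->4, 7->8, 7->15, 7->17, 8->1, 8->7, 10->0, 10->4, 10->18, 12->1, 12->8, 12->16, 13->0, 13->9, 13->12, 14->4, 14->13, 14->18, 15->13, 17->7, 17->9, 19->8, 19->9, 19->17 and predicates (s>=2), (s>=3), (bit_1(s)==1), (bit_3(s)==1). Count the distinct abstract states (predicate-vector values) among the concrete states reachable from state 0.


BFS from 0:
Concrete reachable: {0, 1, 3, 7, 8, 9, 12, 13, 15, 16, 17, 18}
Abstract via predicates (s>=2), (s>=3), (bit_1(s)==1), (bit_3(s)==1):
  (0,0,0,0) <- {0, 1}
  (1,1,0,0) <- {16, 17}
  (1,1,0,1) <- {8, 9, 12, 13}
  (1,1,1,0) <- {3, 7, 18}
  (1,1,1,1) <- {15}
Distinct abstract states = 5

5


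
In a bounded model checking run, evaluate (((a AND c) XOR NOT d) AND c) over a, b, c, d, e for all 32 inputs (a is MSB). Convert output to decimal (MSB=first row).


Formula: (((a AND c) XOR NOT d) AND c) over a, b, c, d, e (32 rows)
Evaluate each row (bits = a,b,c,d,e, MSB first):
  row 0 [00000]: (((0 AND 0) XOR NOT 0) AND 0) -> 0
  row 1 [00001]: (((0 AND 0) XOR NOT 0) AND 0) -> 0
  row 2 [00010]: (((0 AND 0) XOR NOT 1) AND 0) -> 0
  row 3 [00011]: (((0 AND 0) XOR NOT 1) AND 0) -> 0
  row 4 [00100]: (((0 AND 1) XOR NOT 0) AND 1) -> 1
  row 5 [00101]: (((0 AND 1) XOR NOT 0) AND 1) -> 1
  row 6 [00110]: (((0 AND 1) XOR NOT 1) AND 1) -> 0
  row 7 [00111]: (((0 AND 1) XOR NOT 1) AND 1) -> 0
  row 8 [01000]: (((0 AND 0) XOR NOT 0) AND 0) -> 0
  row 9 [01001]: (((0 AND 0) XOR NOT 0) AND 0) -> 0
  row 10 [01010]: (((0 AND 0) XOR NOT 1) AND 0) -> 0
  row 11 [01011]: (((0 AND 0) XOR NOT 1) AND 0) -> 0
  row 12 [01100]: (((0 AND 1) XOR NOT 0) AND 1) -> 1
  row 13 [01101]: (((0 AND 1) XOR NOT 0) AND 1) -> 1
  row 14 [01110]: (((0 AND 1) XOR NOT 1) AND 1) -> 0
  row 15 [01111]: (((0 AND 1) XOR NOT 1) AND 1) -> 0
  row 16 [10000]: (((1 AND 0) XOR NOT 0) AND 0) -> 0
  row 17 [10001]: (((1 AND 0) XOR NOT 0) AND 0) -> 0
  row 18 [10010]: (((1 AND 0) XOR NOT 1) AND 0) -> 0
  row 19 [10011]: (((1 AND 0) XOR NOT 1) AND 0) -> 0
  row 20 [10100]: (((1 AND 1) XOR NOT 0) AND 1) -> 0
  row 21 [10101]: (((1 AND 1) XOR NOT 0) AND 1) -> 0
  row 22 [10110]: (((1 AND 1) XOR NOT 1) AND 1) -> 1
  row 23 [10111]: (((1 AND 1) XOR NOT 1) AND 1) -> 1
  row 24 [11000]: (((1 AND 0) XOR NOT 0) AND 0) -> 0
  row 25 [11001]: (((1 AND 0) XOR NOT 0) AND 0) -> 0
  row 26 [11010]: (((1 AND 0) XOR NOT 1) AND 0) -> 0
  row 27 [11011]: (((1 AND 0) XOR NOT 1) AND 0) -> 0
  row 28 [11100]: (((1 AND 1) XOR NOT 0) AND 1) -> 0
  row 29 [11101]: (((1 AND 1) XOR NOT 0) AND 1) -> 0
  row 30 [11110]: (((1 AND 1) XOR NOT 1) AND 1) -> 1
  row 31 [11111]: (((1 AND 1) XOR NOT 1) AND 1) -> 1
Full result column, 4 rows per line (a,b,c fixed per line; d,e runs 00..11 left to right):
  rows 0-3 [a,b,c=000]: 0000  = hex 0
  rows 4-7 [a,b,c=001]: 1100  = hex C
  rows 8-11 [a,b,c=010]: 0000  = hex 0
  rows 12-15 [a,b,c=011]: 1100  = hex C
  rows 16-19 [a,b,c=100]: 0000  = hex 0
  rows 20-23 [a,b,c=101]: 0011  = hex 3
  rows 24-27 [a,b,c=110]: 0000  = hex 0
  rows 28-31 [a,b,c=111]: 0011  = hex 3
Output column (row 0 .. row 31) = 00001100000011000000001100000011
Output column grouped in 4s = 0000 1100 0000 1100 0000 0011 0000 0011 = 0x0C0C0303
Convert to decimal digit by digit (value = value*16 + digit):
  0 -> 0
  0*16 + 12 (C) = 12
  12*16 + 0 = 192
  192*16 + 12 (C) = 3084
  3084*16 + 0 = 49344
  49344*16 + 3 = 789507
  789507*16 + 0 = 12632112
  12632112*16 + 3 = 202113795
Decimal = 202113795

202113795


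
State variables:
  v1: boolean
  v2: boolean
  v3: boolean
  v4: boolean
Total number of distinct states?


State space = product of domain sizes of all variables.
Domain sizes:
  v1 (boolean): 2
  v2 (boolean): 2
  v3 (boolean): 2
  v4 (boolean): 2
Product = 2 * 2 * 2 * 2 = 16

16


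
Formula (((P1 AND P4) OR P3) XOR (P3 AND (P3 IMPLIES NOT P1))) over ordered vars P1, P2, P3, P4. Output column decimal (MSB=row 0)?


Formula: (((P1 AND P4) OR P3) XOR (P3 AND (P3 IMPLIES NOT P1))) over P1, P2, P3, P4 (16 rows)
Evaluate each row (bits = P1,P2,P3,P4, MSB first):
  row 0 [0000]: (((0 AND 0) OR 0) XOR (0 AND (0 IMPLIES NOT 0))) -> 0
  row 1 [0001]: (((0 AND 1) OR 0) XOR (0 AND (0 IMPLIES NOT 0))) -> 0
  row 2 [0010]: (((0 AND 0) OR 1) XOR (1 AND (1 IMPLIES NOT 0))) -> 0
  row 3 [0011]: (((0 AND 1) OR 1) XOR (1 AND (1 IMPLIES NOT 0))) -> 0
  row 4 [0100]: (((0 AND 0) OR 0) XOR (0 AND (0 IMPLIES NOT 0))) -> 0
  row 5 [0101]: (((0 AND 1) OR 0) XOR (0 AND (0 IMPLIES NOT 0))) -> 0
  row 6 [0110]: (((0 AND 0) OR 1) XOR (1 AND (1 IMPLIES NOT 0))) -> 0
  row 7 [0111]: (((0 AND 1) OR 1) XOR (1 AND (1 IMPLIES NOT 0))) -> 0
  row 8 [1000]: (((1 AND 0) OR 0) XOR (0 AND (0 IMPLIES NOT 1))) -> 0
  row 9 [1001]: (((1 AND 1) OR 0) XOR (0 AND (0 IMPLIES NOT 1))) -> 1
  row 10 [1010]: (((1 AND 0) OR 1) XOR (1 AND (1 IMPLIES NOT 1))) -> 1
  row 11 [1011]: (((1 AND 1) OR 1) XOR (1 AND (1 IMPLIES NOT 1))) -> 1
  row 12 [1100]: (((1 AND 0) OR 0) XOR (0 AND (0 IMPLIES NOT 1))) -> 0
  row 13 [1101]: (((1 AND 1) OR 0) XOR (0 AND (0 IMPLIES NOT 1))) -> 1
  row 14 [1110]: (((1 AND 0) OR 1) XOR (1 AND (1 IMPLIES NOT 1))) -> 1
  row 15 [1111]: (((1 AND 1) OR 1) XOR (1 AND (1 IMPLIES NOT 1))) -> 1
Full result column, 4 rows per line (P1,P2 fixed per line; P3,P4 runs 00..11 left to right):
  rows 0-3 [P1,P2=00]: 0000  = hex 0
  rows 4-7 [P1,P2=01]: 0000  = hex 0
  rows 8-11 [P1,P2=10]: 0111  = hex 7
  rows 12-15 [P1,P2=11]: 0111  = hex 7
Output column (row 0 .. row 15) = 0000000001110111
Output column grouped in 4s = 0000 0000 0111 0111 = 0x0077
Convert to decimal digit by digit (value = value*16 + digit):
  0 -> 0
  0*16 + 0 = 0
  0*16 + 7 = 7
  7*16 + 7 = 119
Decimal = 119

119


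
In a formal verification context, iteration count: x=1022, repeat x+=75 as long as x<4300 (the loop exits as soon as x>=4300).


Step 1: x goes from 1022 toward 4300 by 75; the body runs while x<4300, so iterations = ceil((bound-start)/step)
Step 2: Distance=3278
Step 3: ceil(3278/75)=44

44


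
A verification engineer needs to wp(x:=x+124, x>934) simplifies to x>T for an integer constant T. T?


Formula: wp(x:=E, P) = P[E/x] (substitute E for x in postcondition)
Step 1: Postcondition: x>934
Step 2: Substitute x+124 for x: x+124>934
Step 3: Solve for x: x > 934-124 = 810

810


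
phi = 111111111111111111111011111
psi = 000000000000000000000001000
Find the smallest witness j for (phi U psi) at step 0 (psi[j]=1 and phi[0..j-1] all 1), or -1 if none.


(phi U psi) at 0: need smallest j with psi[j]=1 and phi[i]=1 for all i in [0,j).
Scan from step 0:
  step 0: phi=1, psi=0 -> continue
  step 1: phi=1, psi=0 -> continue
  step 2: phi=1, psi=0 -> continue
  step 3: phi=1, psi=0 -> continue
  step 21: phi=0 -> phi-prefix broken from here
  step 23: psi=1 but phi already failed -> not a witness
  end of trace: no witness -> -1
Witness step = -1

-1


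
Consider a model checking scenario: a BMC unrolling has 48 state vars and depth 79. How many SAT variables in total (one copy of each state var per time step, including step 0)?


BMC unrolls to depth k, creating one copy of each state var for steps 0..k.
Step count = 79 + 1 = 80 (steps 0 through 79)
Vars per step = 48
Total = 48 * 80 = 3840

3840


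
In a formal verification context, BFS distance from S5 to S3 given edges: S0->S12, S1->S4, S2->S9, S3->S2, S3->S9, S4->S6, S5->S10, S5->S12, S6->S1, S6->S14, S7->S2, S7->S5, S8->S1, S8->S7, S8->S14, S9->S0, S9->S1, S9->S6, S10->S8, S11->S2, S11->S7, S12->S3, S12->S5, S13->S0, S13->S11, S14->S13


BFS layer-by-layer from S5:
  dist 0: {S5}
  dist 1: {S10, S12}
  dist 2: {S3, S8}
  -> S3 reached at distance 2
Shortest path length = 2

2


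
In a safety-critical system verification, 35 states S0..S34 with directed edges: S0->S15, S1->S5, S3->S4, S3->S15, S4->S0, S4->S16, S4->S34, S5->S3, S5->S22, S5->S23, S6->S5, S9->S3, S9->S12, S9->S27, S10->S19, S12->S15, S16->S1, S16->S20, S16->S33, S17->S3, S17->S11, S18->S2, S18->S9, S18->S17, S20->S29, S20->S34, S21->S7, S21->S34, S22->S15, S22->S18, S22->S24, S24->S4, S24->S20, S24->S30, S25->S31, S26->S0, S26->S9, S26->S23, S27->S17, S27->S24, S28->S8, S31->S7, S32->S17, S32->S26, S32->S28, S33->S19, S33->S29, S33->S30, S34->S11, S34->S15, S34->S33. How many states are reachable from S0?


BFS from S0:
  layer 0: {S0}
  layer 1: {S15}
Reachable set: {S0, S15}
Count = 2

2


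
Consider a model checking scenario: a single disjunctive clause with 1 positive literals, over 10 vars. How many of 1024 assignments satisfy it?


Step 1: Total=2^10=1024
Step 2: Unsat when all 1 false: 2^9=512
Step 3: Sat=1024-512=512

512


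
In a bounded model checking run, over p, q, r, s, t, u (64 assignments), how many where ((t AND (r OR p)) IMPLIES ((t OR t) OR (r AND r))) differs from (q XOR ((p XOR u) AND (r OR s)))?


F1 = ((t AND (r OR p)) IMPLIES ((t OR t) OR (r AND r)))
F2 = (q XOR ((p XOR u) AND (r OR s)))
Evaluate both on each of 64 rows (bits = p,q,r,s,t,u):
  row 0 [000000]: F1=1 F2=0 (differ) -> 1
  row 1 [000001]: F1=1 F2=0 (differ) -> 1
  row 2 [000010]: F1=1 F2=0 (differ) -> 1
  row 3 [000011]: F1=1 F2=0 (differ) -> 1
  row 4 [000100]: F1=1 F2=0 (differ) -> 1
  (every remaining row is evaluated the same way; all 64 results are listed next)
Full result column, 8 rows per line (p,q,r fixed per line; s,t,u runs 000..111 left to right):
  rows 0-7 [p,q,r=000]: 11111010  (ones: 6)
  rows 8-15 [p,q,r=001]: 10101010  (ones: 4)
  rows 16-23 [p,q,r=010]: 00000101  (ones: 2)
  rows 24-31 [p,q,r=011]: 01010101  (ones: 4)
  rows 32-39 [p,q,r=100]: 11110101  (ones: 6)
  rows 40-47 [p,q,r=101]: 01010101  (ones: 4)
  rows 48-55 [p,q,r=110]: 00001010  (ones: 2)
  rows 56-63 [p,q,r=111]: 10101010  (ones: 4)
Disagreements = 6+4+2+4+6+4+2+4 = 32

32


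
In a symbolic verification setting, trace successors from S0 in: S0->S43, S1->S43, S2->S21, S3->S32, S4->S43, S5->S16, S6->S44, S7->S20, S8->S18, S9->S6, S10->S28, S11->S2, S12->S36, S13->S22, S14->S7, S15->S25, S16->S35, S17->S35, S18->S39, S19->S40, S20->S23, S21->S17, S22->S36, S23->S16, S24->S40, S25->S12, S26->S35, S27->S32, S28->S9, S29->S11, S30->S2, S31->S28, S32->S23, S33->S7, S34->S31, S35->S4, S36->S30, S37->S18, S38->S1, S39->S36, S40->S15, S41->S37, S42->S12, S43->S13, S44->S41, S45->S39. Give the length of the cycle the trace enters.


Trace from S0 until a state repeats:
  S0 -> S43 -> S13 -> S22 -> S36 -> S30 -> S2 -> S21 -> S17 -> S35 -> S4 -> S43
S43 first seen at step 1, revisited at step 11.
Cycle length = 11 - 1 = 10

10


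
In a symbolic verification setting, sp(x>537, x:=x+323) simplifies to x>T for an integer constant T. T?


Formula: sp(P, x:=E) = exists old_x. (x = E[old_x/x]) AND P[old_x/x] (old_x is the value of x before the assignment; eliminate old_x by solving x = E[old_x/x] for old_x)
Step 1: Precondition P: x>537, i.e. old_x > 537
Step 2: Assignment gives x = old_x + 323, so old_x = x - 323
Step 3: Substitute into P: x - 323 > 537
Step 4: Simplify: x > 537+323 = 860

860


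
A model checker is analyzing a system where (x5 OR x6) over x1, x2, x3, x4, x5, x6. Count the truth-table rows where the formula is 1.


Formula: (x5 OR x6) over 6 vars (64 rows)
Evaluate each row (x1, x2, x3, x4, x5, x6 as bits, MSB first):
  row 0 [000000]: (0 OR 0) -> 0
  row 1 [000001]: (0 OR 1) -> 1
  row 2 [000010]: (1 OR 0) -> 1
  row 3 [000011]: (1 OR 1) -> 1
  row 4 [000100]: (0 OR 0) -> 0
  (every remaining row is evaluated the same way; all 64 results are listed next)
Full result column, 8 rows per line (x1,x2,x3 fixed per line; x4,x5,x6 runs 000..111 left to right):
  rows 0-7 [x1,x2,x3=000]: 01110111  (ones: 6)
  rows 8-15 [x1,x2,x3=001]: 01110111  (ones: 6)
  rows 16-23 [x1,x2,x3=010]: 01110111  (ones: 6)
  rows 24-31 [x1,x2,x3=011]: 01110111  (ones: 6)
  rows 32-39 [x1,x2,x3=100]: 01110111  (ones: 6)
  rows 40-47 [x1,x2,x3=101]: 01110111  (ones: 6)
  rows 48-55 [x1,x2,x3=110]: 01110111  (ones: 6)
  rows 56-63 [x1,x2,x3=111]: 01110111  (ones: 6)
Count of 1-rows = 6+6+6+6+6+6+6+6 = 48

48


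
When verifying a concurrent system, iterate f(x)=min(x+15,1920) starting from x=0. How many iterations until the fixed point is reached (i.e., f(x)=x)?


Step 1: x=0, cap=1920, increment=15
Step 2: x grows by 15 each step until capped at 1920; fixed point is x=1920
Step 3: iterations = ceil(1920/15) = 128

128


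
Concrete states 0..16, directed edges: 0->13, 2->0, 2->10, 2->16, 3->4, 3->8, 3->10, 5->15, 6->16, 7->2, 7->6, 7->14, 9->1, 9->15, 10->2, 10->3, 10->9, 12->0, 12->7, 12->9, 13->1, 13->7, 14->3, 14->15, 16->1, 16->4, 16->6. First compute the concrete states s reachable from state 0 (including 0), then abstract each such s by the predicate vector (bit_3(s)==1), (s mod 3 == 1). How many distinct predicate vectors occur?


BFS from 0:
Concrete reachable: {0, 1, 2, 3, 4, 6, 7, 8, 9, 10, 13, 14, 15, 16}
Abstract via predicates (bit_3(s)==1), (s mod 3 == 1):
  (0,0) <- {0, 2, 3, 6}
  (0,1) <- {1, 4, 7, 16}
  (1,0) <- {8, 9, 14, 15}
  (1,1) <- {10, 13}
Distinct abstract states = 4

4


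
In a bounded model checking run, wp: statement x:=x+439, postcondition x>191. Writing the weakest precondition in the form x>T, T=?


Formula: wp(x:=E, P) = P[E/x] (substitute E for x in postcondition)
Step 1: Postcondition: x>191
Step 2: Substitute x+439 for x: x+439>191
Step 3: Solve for x: x > 191-439 = -248

-248


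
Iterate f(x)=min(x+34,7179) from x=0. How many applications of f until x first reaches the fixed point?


Step 1: x=0, cap=7179, increment=34
Step 2: x grows by 34 each step until capped at 7179; fixed point is x=7179
Step 3: iterations = ceil(7179/34) = 212

212


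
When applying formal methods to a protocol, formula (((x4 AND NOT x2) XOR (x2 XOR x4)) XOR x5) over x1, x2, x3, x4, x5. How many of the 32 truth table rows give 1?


Formula: (((x4 AND NOT x2) XOR (x2 XOR x4)) XOR x5) over 5 vars (32 rows)
Evaluate each row (x1, x2, x3, x4, x5 as bits, MSB first):
  row 0 [00000]: (((0 AND NOT 0) XOR (0 XOR 0)) XOR 0) -> 0
  row 1 [00001]: (((0 AND NOT 0) XOR (0 XOR 0)) XOR 1) -> 1
  row 2 [00010]: (((1 AND NOT 0) XOR (0 XOR 1)) XOR 0) -> 0
  row 3 [00011]: (((1 AND NOT 0) XOR (0 XOR 1)) XOR 1) -> 1
  row 4 [00100]: (((0 AND NOT 0) XOR (0 XOR 0)) XOR 0) -> 0
  row 5 [00101]: (((0 AND NOT 0) XOR (0 XOR 0)) XOR 1) -> 1
  row 6 [00110]: (((1 AND NOT 0) XOR (0 XOR 1)) XOR 0) -> 0
  row 7 [00111]: (((1 AND NOT 0) XOR (0 XOR 1)) XOR 1) -> 1
  row 8 [01000]: (((0 AND NOT 1) XOR (1 XOR 0)) XOR 0) -> 1
  row 9 [01001]: (((0 AND NOT 1) XOR (1 XOR 0)) XOR 1) -> 0
  row 10 [01010]: (((1 AND NOT 1) XOR (1 XOR 1)) XOR 0) -> 0
  row 11 [01011]: (((1 AND NOT 1) XOR (1 XOR 1)) XOR 1) -> 1
  row 12 [01100]: (((0 AND NOT 1) XOR (1 XOR 0)) XOR 0) -> 1
  row 13 [01101]: (((0 AND NOT 1) XOR (1 XOR 0)) XOR 1) -> 0
  row 14 [01110]: (((1 AND NOT 1) XOR (1 XOR 1)) XOR 0) -> 0
  row 15 [01111]: (((1 AND NOT 1) XOR (1 XOR 1)) XOR 1) -> 1
  row 16 [10000]: (((0 AND NOT 0) XOR (0 XOR 0)) XOR 0) -> 0
  row 17 [10001]: (((0 AND NOT 0) XOR (0 XOR 0)) XOR 1) -> 1
  row 18 [10010]: (((1 AND NOT 0) XOR (0 XOR 1)) XOR 0) -> 0
  row 19 [10011]: (((1 AND NOT 0) XOR (0 XOR 1)) XOR 1) -> 1
  row 20 [10100]: (((0 AND NOT 0) XOR (0 XOR 0)) XOR 0) -> 0
  row 21 [10101]: (((0 AND NOT 0) XOR (0 XOR 0)) XOR 1) -> 1
  row 22 [10110]: (((1 AND NOT 0) XOR (0 XOR 1)) XOR 0) -> 0
  row 23 [10111]: (((1 AND NOT 0) XOR (0 XOR 1)) XOR 1) -> 1
  row 24 [11000]: (((0 AND NOT 1) XOR (1 XOR 0)) XOR 0) -> 1
  row 25 [11001]: (((0 AND NOT 1) XOR (1 XOR 0)) XOR 1) -> 0
  row 26 [11010]: (((1 AND NOT 1) XOR (1 XOR 1)) XOR 0) -> 0
  row 27 [11011]: (((1 AND NOT 1) XOR (1 XOR 1)) XOR 1) -> 1
  row 28 [11100]: (((0 AND NOT 1) XOR (1 XOR 0)) XOR 0) -> 1
  row 29 [11101]: (((0 AND NOT 1) XOR (1 XOR 0)) XOR 1) -> 0
  row 30 [11110]: (((1 AND NOT 1) XOR (1 XOR 1)) XOR 0) -> 0
  row 31 [11111]: (((1 AND NOT 1) XOR (1 XOR 1)) XOR 1) -> 1
Full result column, 8 rows per line (x1,x2 fixed per line; x3,x4,x5 runs 000..111 left to right):
  rows 0-7 [x1,x2=00]: 01010101  (ones: 4)
  rows 8-15 [x1,x2=01]: 10011001  (ones: 4)
  rows 16-23 [x1,x2=10]: 01010101  (ones: 4)
  rows 24-31 [x1,x2=11]: 10011001  (ones: 4)
Count of 1-rows = 4+4+4+4 = 16

16


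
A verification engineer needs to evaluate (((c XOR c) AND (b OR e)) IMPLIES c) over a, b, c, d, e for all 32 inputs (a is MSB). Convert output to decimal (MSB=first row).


Formula: (((c XOR c) AND (b OR e)) IMPLIES c) over a, b, c, d, e (32 rows)
Evaluate each row (bits = a,b,c,d,e, MSB first):
  row 0 [00000]: (((0 XOR 0) AND (0 OR 0)) IMPLIES 0) -> 1
  row 1 [00001]: (((0 XOR 0) AND (0 OR 1)) IMPLIES 0) -> 1
  row 2 [00010]: (((0 XOR 0) AND (0 OR 0)) IMPLIES 0) -> 1
  row 3 [00011]: (((0 XOR 0) AND (0 OR 1)) IMPLIES 0) -> 1
  row 4 [00100]: (((1 XOR 1) AND (0 OR 0)) IMPLIES 1) -> 1
  row 5 [00101]: (((1 XOR 1) AND (0 OR 1)) IMPLIES 1) -> 1
  row 6 [00110]: (((1 XOR 1) AND (0 OR 0)) IMPLIES 1) -> 1
  row 7 [00111]: (((1 XOR 1) AND (0 OR 1)) IMPLIES 1) -> 1
  row 8 [01000]: (((0 XOR 0) AND (1 OR 0)) IMPLIES 0) -> 1
  row 9 [01001]: (((0 XOR 0) AND (1 OR 1)) IMPLIES 0) -> 1
  row 10 [01010]: (((0 XOR 0) AND (1 OR 0)) IMPLIES 0) -> 1
  row 11 [01011]: (((0 XOR 0) AND (1 OR 1)) IMPLIES 0) -> 1
  row 12 [01100]: (((1 XOR 1) AND (1 OR 0)) IMPLIES 1) -> 1
  row 13 [01101]: (((1 XOR 1) AND (1 OR 1)) IMPLIES 1) -> 1
  row 14 [01110]: (((1 XOR 1) AND (1 OR 0)) IMPLIES 1) -> 1
  row 15 [01111]: (((1 XOR 1) AND (1 OR 1)) IMPLIES 1) -> 1
  row 16 [10000]: (((0 XOR 0) AND (0 OR 0)) IMPLIES 0) -> 1
  row 17 [10001]: (((0 XOR 0) AND (0 OR 1)) IMPLIES 0) -> 1
  row 18 [10010]: (((0 XOR 0) AND (0 OR 0)) IMPLIES 0) -> 1
  row 19 [10011]: (((0 XOR 0) AND (0 OR 1)) IMPLIES 0) -> 1
  row 20 [10100]: (((1 XOR 1) AND (0 OR 0)) IMPLIES 1) -> 1
  row 21 [10101]: (((1 XOR 1) AND (0 OR 1)) IMPLIES 1) -> 1
  row 22 [10110]: (((1 XOR 1) AND (0 OR 0)) IMPLIES 1) -> 1
  row 23 [10111]: (((1 XOR 1) AND (0 OR 1)) IMPLIES 1) -> 1
  row 24 [11000]: (((0 XOR 0) AND (1 OR 0)) IMPLIES 0) -> 1
  row 25 [11001]: (((0 XOR 0) AND (1 OR 1)) IMPLIES 0) -> 1
  row 26 [11010]: (((0 XOR 0) AND (1 OR 0)) IMPLIES 0) -> 1
  row 27 [11011]: (((0 XOR 0) AND (1 OR 1)) IMPLIES 0) -> 1
  row 28 [11100]: (((1 XOR 1) AND (1 OR 0)) IMPLIES 1) -> 1
  row 29 [11101]: (((1 XOR 1) AND (1 OR 1)) IMPLIES 1) -> 1
  row 30 [11110]: (((1 XOR 1) AND (1 OR 0)) IMPLIES 1) -> 1
  row 31 [11111]: (((1 XOR 1) AND (1 OR 1)) IMPLIES 1) -> 1
Full result column, 4 rows per line (a,b,c fixed per line; d,e runs 00..11 left to right):
  rows 0-3 [a,b,c=000]: 1111  = hex F
  rows 4-7 [a,b,c=001]: 1111  = hex F
  rows 8-11 [a,b,c=010]: 1111  = hex F
  rows 12-15 [a,b,c=011]: 1111  = hex F
  rows 16-19 [a,b,c=100]: 1111  = hex F
  rows 20-23 [a,b,c=101]: 1111  = hex F
  rows 24-27 [a,b,c=110]: 1111  = hex F
  rows 28-31 [a,b,c=111]: 1111  = hex F
Output column (row 0 .. row 31) = 11111111111111111111111111111111
Output column grouped in 4s = 1111 1111 1111 1111 1111 1111 1111 1111 = 0xFFFFFFFF
Convert to decimal digit by digit (value = value*16 + digit):
  F -> 15
  15*16 + 15 (F) = 255
  255*16 + 15 (F) = 4095
  4095*16 + 15 (F) = 65535
  65535*16 + 15 (F) = 1048575
  1048575*16 + 15 (F) = 16777215
  16777215*16 + 15 (F) = 268435455
  268435455*16 + 15 (F) = 4294967295
Decimal = 4294967295

4294967295


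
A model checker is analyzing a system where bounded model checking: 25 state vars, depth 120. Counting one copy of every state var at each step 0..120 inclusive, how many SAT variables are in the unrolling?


BMC unrolls to depth k, creating one copy of each state var for steps 0..k.
Step count = 120 + 1 = 121 (steps 0 through 120)
Vars per step = 25
Total = 25 * 121 = 3025

3025


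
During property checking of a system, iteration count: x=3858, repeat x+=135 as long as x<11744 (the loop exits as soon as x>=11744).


Step 1: x goes from 3858 toward 11744 by 135; the body runs while x<11744, so iterations = ceil((bound-start)/step)
Step 2: Distance=7886
Step 3: ceil(7886/135)=59

59


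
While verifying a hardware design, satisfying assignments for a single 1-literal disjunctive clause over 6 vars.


Step 1: Total=2^6=64
Step 2: Unsat when all 1 false: 2^5=32
Step 3: Sat=64-32=32

32


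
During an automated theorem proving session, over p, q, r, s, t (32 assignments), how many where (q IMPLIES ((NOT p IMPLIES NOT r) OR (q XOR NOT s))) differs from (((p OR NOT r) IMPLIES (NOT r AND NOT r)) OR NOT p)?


F1 = (q IMPLIES ((NOT p IMPLIES NOT r) OR (q XOR NOT s)))
F2 = (((p OR NOT r) IMPLIES (NOT r AND NOT r)) OR NOT p)
Evaluate both on each of 32 rows (bits = p,q,r,s,t):
  row 0 [00000]: F1=1 F2=1 -> 0
  row 1 [00001]: F1=1 F2=1 -> 0
  row 2 [00010]: F1=1 F2=1 -> 0
  row 3 [00011]: F1=1 F2=1 -> 0
  row 4 [00100]: F1=1 F2=1 -> 0
  row 5 [00101]: F1=1 F2=1 -> 0
  row 6 [00110]: F1=1 F2=1 -> 0
  row 7 [00111]: F1=1 F2=1 -> 0
  row 8 [01000]: F1=1 F2=1 -> 0
  row 9 [01001]: F1=1 F2=1 -> 0
  row 10 [01010]: F1=1 F2=1 -> 0
  row 11 [01011]: F1=1 F2=1 -> 0
  row 12 [01100]: F1=0 F2=1 (differ) -> 1
  row 13 [01101]: F1=0 F2=1 (differ) -> 1
  row 14 [01110]: F1=1 F2=1 -> 0
  row 15 [01111]: F1=1 F2=1 -> 0
  row 16 [10000]: F1=1 F2=1 -> 0
  row 17 [10001]: F1=1 F2=1 -> 0
  row 18 [10010]: F1=1 F2=1 -> 0
  row 19 [10011]: F1=1 F2=1 -> 0
  row 20 [10100]: F1=1 F2=0 (differ) -> 1
  row 21 [10101]: F1=1 F2=0 (differ) -> 1
  row 22 [10110]: F1=1 F2=0 (differ) -> 1
  row 23 [10111]: F1=1 F2=0 (differ) -> 1
  row 24 [11000]: F1=1 F2=1 -> 0
  row 25 [11001]: F1=1 F2=1 -> 0
  row 26 [11010]: F1=1 F2=1 -> 0
  row 27 [11011]: F1=1 F2=1 -> 0
  row 28 [11100]: F1=1 F2=0 (differ) -> 1
  row 29 [11101]: F1=1 F2=0 (differ) -> 1
  row 30 [11110]: F1=1 F2=0 (differ) -> 1
  row 31 [11111]: F1=1 F2=0 (differ) -> 1
Full result column, 8 rows per line (p,q fixed per line; r,s,t runs 000..111 left to right):
  rows 0-7 [p,q=00]: 00000000  (ones: 0)
  rows 8-15 [p,q=01]: 00001100  (ones: 2)
  rows 16-23 [p,q=10]: 00001111  (ones: 4)
  rows 24-31 [p,q=11]: 00001111  (ones: 4)
Disagreements = 0+2+4+4 = 10

10


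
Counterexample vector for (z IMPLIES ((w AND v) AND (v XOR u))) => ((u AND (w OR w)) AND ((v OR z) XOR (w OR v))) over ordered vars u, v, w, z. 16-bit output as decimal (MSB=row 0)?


F1 = (z IMPLIES ((w AND v) AND (v XOR u)))
F2 = ((u AND (w OR w)) AND ((v OR z) XOR (w OR v)))
Counterexample to F1=>F2 is where F1=1 and F2=0.
Evaluate each row (bits = u,v,w,z, MSB first):
  row 0 [0000]: F1=1 F2=0 -> F1&~F2 -> 1
  row 1 [0001]: F1=0 F2=0 -> F1&~F2 -> 0
  row 2 [0010]: F1=1 F2=0 -> F1&~F2 -> 1
  row 3 [0011]: F1=0 F2=0 -> F1&~F2 -> 0
  row 4 [0100]: F1=1 F2=0 -> F1&~F2 -> 1
  row 5 [0101]: F1=0 F2=0 -> F1&~F2 -> 0
  row 6 [0110]: F1=1 F2=0 -> F1&~F2 -> 1
  row 7 [0111]: F1=1 F2=0 -> F1&~F2 -> 1
  row 8 [1000]: F1=1 F2=0 -> F1&~F2 -> 1
  row 9 [1001]: F1=0 F2=0 -> F1&~F2 -> 0
  row 10 [1010]: F1=1 F2=1 -> F1&~F2 -> 0
  row 11 [1011]: F1=0 F2=0 -> F1&~F2 -> 0
  row 12 [1100]: F1=1 F2=0 -> F1&~F2 -> 1
  row 13 [1101]: F1=0 F2=0 -> F1&~F2 -> 0
  row 14 [1110]: F1=1 F2=0 -> F1&~F2 -> 1
  row 15 [1111]: F1=0 F2=0 -> F1&~F2 -> 0
Full result column, 4 rows per line (u,v fixed per line; w,z runs 00..11 left to right):
  rows 0-3 [u,v=00]: 1010  = hex A
  rows 4-7 [u,v=01]: 1011  = hex B
  rows 8-11 [u,v=10]: 1000  = hex 8
  rows 12-15 [u,v=11]: 1010  = hex A
Counterexample vector (row 0 .. row 15) = 1010101110001010
Output column grouped in 4s = 1010 1011 1000 1010 = 0xAB8A
Convert to decimal digit by digit (value = value*16 + digit):
  A -> 10
  10*16 + 11 (B) = 171
  171*16 + 8 = 2744
  2744*16 + 10 (A) = 43914
Decimal = 43914

43914


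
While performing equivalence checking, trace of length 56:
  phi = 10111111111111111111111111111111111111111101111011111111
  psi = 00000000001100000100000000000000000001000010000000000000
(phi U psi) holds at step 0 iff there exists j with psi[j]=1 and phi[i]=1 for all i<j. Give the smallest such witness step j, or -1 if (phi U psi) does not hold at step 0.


(phi U psi) at 0: need smallest j with psi[j]=1 and phi[i]=1 for all i in [0,j).
Scan from step 0:
  step 0: phi=1, psi=0 -> continue
  step 1: phi=0 -> phi-prefix broken from here
  step 10: psi=1 but phi already failed -> not a witness
  step 11: psi=1 but phi already failed -> not a witness
  step 17: psi=1 but phi already failed -> not a witness
  step 37: psi=1 but phi already failed -> not a witness
  step 42: psi=1 but phi already failed -> not a witness
  end of trace: no witness -> -1
Witness step = -1

-1


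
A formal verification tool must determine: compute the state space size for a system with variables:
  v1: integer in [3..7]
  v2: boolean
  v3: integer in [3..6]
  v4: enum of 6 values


State space = product of domain sizes of all variables.
Domain sizes:
  v1 (integer in [3..7]): 5
  v2 (boolean): 2
  v3 (integer in [3..6]): 4
  v4 (enum of 6 values): 6
Product = 5 * 2 * 4 * 6 = 240

240
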